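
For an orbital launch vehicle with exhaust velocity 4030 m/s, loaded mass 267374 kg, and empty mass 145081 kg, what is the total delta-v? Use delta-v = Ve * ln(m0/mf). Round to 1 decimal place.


Step 1: Mass ratio m0/mf = 267374 / 145081 = 1.842929
Step 2: ln(1.842929) = 0.611356
Step 3: delta-v = 4030 * 0.611356 = 2463.8 m/s

2463.8


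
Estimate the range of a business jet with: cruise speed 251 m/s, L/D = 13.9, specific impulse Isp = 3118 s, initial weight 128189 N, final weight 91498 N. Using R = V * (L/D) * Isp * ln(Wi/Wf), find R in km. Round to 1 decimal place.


Step 1: Coefficient = V * (L/D) * Isp = 251 * 13.9 * 3118 = 10878390.2 m
Step 2: Wi/Wf = 128189 / 91498 = 1.401003
Step 3: ln(1.401003) = 0.337189
Step 4: R = 10878390.2 * 0.337189 = 3668069.4 m = 3668.1 km

3668.1


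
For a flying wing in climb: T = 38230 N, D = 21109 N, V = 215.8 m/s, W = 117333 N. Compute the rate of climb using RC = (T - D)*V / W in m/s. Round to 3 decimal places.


Step 1: Excess thrust = T - D = 38230 - 21109 = 17121 N
Step 2: Excess power = 17121 * 215.8 = 3694711.8 W
Step 3: RC = 3694711.8 / 117333 = 31.489 m/s

31.489


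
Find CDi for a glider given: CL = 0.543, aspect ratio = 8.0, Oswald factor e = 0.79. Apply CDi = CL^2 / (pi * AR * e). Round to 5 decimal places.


Step 1: CL^2 = 0.543^2 = 0.294849
Step 2: pi * AR * e = 3.14159 * 8.0 * 0.79 = 19.854866
Step 3: CDi = 0.294849 / 19.854866 = 0.01485

0.01485


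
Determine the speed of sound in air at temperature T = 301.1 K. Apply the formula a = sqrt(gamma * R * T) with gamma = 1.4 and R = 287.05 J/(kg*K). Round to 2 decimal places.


Step 1: gamma * R * T = 1.4 * 287.05 * 301.1 = 121003.057
Step 2: a = sqrt(121003.057) = 347.85 m/s

347.85


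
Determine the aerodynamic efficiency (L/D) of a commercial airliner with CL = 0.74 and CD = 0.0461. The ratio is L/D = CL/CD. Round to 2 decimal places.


Step 1: L/D = CL / CD = 0.74 / 0.0461
Step 2: L/D = 16.05

16.05


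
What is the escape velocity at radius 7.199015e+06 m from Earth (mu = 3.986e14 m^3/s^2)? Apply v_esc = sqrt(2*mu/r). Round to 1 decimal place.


Step 1: 2*mu/r = 2 * 3.986e14 / 7.199015e+06 = 110737371.7099
Step 2: v_esc = sqrt(110737371.7099) = 10523.2 m/s

10523.2


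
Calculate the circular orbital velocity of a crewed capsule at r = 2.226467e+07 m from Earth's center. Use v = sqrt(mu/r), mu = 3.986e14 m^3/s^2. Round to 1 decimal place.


Step 1: mu / r = 3.986e14 / 2.226467e+07 = 17902802.9609
Step 2: v = sqrt(17902802.9609) = 4231.2 m/s

4231.2


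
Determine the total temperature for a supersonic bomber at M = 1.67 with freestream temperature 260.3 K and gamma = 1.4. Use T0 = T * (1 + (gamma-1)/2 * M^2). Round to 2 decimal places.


Step 1: (gamma-1)/2 = 0.2
Step 2: M^2 = 2.7889
Step 3: 1 + 0.2 * 2.7889 = 1.55778
Step 4: T0 = 260.3 * 1.55778 = 405.49 K

405.49


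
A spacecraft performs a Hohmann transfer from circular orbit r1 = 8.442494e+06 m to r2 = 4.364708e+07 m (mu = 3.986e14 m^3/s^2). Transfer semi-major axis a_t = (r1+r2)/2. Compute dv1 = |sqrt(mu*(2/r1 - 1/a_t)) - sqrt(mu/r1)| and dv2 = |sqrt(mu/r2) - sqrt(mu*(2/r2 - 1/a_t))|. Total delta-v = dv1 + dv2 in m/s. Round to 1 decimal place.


Step 1: Transfer semi-major axis a_t = (8.442494e+06 + 4.364708e+07) / 2 = 2.604479e+07 m
Step 2: v1 (circular at r1) = sqrt(mu/r1) = 6871.21 m/s
Step 3: v_t1 = sqrt(mu*(2/r1 - 1/a_t)) = 8895.09 m/s
Step 4: dv1 = |8895.09 - 6871.21| = 2023.88 m/s
Step 5: v2 (circular at r2) = 3021.98 m/s, v_t2 = 1720.54 m/s
Step 6: dv2 = |3021.98 - 1720.54| = 1301.43 m/s
Step 7: Total delta-v = 2023.88 + 1301.43 = 3325.3 m/s

3325.3


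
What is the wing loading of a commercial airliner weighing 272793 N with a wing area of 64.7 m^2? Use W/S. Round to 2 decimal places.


Step 1: Wing loading = W / S = 272793 / 64.7
Step 2: Wing loading = 4216.28 N/m^2

4216.28


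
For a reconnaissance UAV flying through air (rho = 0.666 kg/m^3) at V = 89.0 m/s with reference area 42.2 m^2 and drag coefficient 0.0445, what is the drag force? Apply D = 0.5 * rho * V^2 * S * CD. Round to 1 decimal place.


Step 1: Dynamic pressure q = 0.5 * 0.666 * 89.0^2 = 2637.693 Pa
Step 2: Drag D = q * S * CD = 2637.693 * 42.2 * 0.0445
Step 3: D = 4953.3 N

4953.3


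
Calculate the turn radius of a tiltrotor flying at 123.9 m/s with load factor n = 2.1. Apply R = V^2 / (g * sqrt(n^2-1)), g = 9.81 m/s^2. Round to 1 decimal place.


Step 1: V^2 = 123.9^2 = 15351.21
Step 2: n^2 - 1 = 2.1^2 - 1 = 3.41
Step 3: sqrt(3.41) = 1.846619
Step 4: R = 15351.21 / (9.81 * 1.846619) = 847.4 m

847.4


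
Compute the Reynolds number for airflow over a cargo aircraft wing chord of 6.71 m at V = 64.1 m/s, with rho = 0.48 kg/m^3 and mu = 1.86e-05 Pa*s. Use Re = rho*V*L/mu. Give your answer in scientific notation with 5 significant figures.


Step 1: Numerator = rho * V * L = 0.48 * 64.1 * 6.71 = 206.45328
Step 2: Re = 206.45328 / 1.86e-05
Step 3: Re = 1.1100e+07

1.1100e+07


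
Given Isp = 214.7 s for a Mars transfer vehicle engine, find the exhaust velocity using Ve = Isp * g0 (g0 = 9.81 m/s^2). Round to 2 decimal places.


Step 1: Ve = Isp * g0 = 214.7 * 9.81
Step 2: Ve = 2106.21 m/s

2106.21


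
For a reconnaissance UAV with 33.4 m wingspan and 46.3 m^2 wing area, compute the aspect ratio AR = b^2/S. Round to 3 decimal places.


Step 1: b^2 = 33.4^2 = 1115.56
Step 2: AR = 1115.56 / 46.3 = 24.094

24.094


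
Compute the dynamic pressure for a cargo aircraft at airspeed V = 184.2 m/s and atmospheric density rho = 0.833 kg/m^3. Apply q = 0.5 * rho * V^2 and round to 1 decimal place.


Step 1: V^2 = 184.2^2 = 33929.64
Step 2: q = 0.5 * 0.833 * 33929.64
Step 3: q = 14131.7 Pa

14131.7


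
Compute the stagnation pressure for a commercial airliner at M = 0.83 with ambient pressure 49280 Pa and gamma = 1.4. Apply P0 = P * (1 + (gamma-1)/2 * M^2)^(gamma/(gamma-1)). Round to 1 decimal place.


Step 1: (gamma-1)/2 * M^2 = 0.2 * 0.6889 = 0.13778
Step 2: 1 + 0.13778 = 1.13778
Step 3: Exponent gamma/(gamma-1) = 3.5
Step 4: P0 = 49280 * 1.13778^3.5 = 77423.8 Pa

77423.8


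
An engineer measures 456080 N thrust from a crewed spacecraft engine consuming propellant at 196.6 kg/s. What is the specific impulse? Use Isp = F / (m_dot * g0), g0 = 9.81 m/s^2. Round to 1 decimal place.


Step 1: m_dot * g0 = 196.6 * 9.81 = 1928.65
Step 2: Isp = 456080 / 1928.65 = 236.5 s

236.5


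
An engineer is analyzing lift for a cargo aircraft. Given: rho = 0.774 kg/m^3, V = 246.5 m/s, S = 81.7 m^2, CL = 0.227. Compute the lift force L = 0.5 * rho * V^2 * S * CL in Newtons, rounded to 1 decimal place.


Step 1: Calculate dynamic pressure q = 0.5 * 0.774 * 246.5^2 = 0.5 * 0.774 * 60762.25 = 23514.9908 Pa
Step 2: Multiply by wing area and lift coefficient: L = 23514.9908 * 81.7 * 0.227
Step 3: L = 1921174.7443 * 0.227 = 436106.7 N

436106.7


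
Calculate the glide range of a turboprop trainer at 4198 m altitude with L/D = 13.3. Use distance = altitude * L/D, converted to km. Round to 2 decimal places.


Step 1: Glide distance = altitude * L/D = 4198 * 13.3 = 55833.4 m
Step 2: Convert to km: 55833.4 / 1000 = 55.83 km

55.83


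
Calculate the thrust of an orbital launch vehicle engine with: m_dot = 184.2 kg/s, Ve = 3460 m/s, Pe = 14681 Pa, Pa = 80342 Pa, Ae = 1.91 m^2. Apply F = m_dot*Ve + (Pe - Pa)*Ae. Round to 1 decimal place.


Step 1: Momentum thrust = m_dot * Ve = 184.2 * 3460 = 637332.0 N
Step 2: Pressure thrust = (Pe - Pa) * Ae = (14681 - 80342) * 1.91 = -125412.51 N
Step 3: Total thrust F = 637332.0 + -125412.51 = 511919.5 N

511919.5


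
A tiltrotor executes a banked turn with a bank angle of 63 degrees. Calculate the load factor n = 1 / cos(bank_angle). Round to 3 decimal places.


Step 1: Convert 63 degrees to radians = 1.099557
Step 2: cos(63 deg) = 0.45399
Step 3: n = 1 / 0.45399 = 2.203

2.203


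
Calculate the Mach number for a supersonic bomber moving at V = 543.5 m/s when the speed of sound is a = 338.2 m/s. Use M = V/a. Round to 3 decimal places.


Step 1: M = V / a = 543.5 / 338.2
Step 2: M = 1.607

1.607


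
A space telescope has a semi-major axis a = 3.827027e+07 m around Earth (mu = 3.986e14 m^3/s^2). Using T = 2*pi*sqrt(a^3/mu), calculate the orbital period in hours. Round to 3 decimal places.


Step 1: a^3 / mu = 5.605116e+22 / 3.986e14 = 1.406201e+08
Step 2: sqrt(1.406201e+08) = 11858.333 s
Step 3: T = 2*pi * 11858.333 = 74508.1 s
Step 4: T in hours = 74508.1 / 3600 = 20.697 hours

20.697


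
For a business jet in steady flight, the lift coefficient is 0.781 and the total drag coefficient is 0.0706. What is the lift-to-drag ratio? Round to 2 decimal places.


Step 1: L/D = CL / CD = 0.781 / 0.0706
Step 2: L/D = 11.06

11.06


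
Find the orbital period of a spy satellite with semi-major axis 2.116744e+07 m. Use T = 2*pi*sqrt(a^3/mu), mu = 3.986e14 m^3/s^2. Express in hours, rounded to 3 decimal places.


Step 1: a^3 / mu = 9.484294e+21 / 3.986e14 = 2.379401e+07
Step 2: sqrt(2.379401e+07) = 4877.9109 s
Step 3: T = 2*pi * 4877.9109 = 30648.82 s
Step 4: T in hours = 30648.82 / 3600 = 8.514 hours

8.514


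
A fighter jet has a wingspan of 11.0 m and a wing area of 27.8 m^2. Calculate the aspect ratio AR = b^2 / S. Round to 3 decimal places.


Step 1: b^2 = 11.0^2 = 121.0
Step 2: AR = 121.0 / 27.8 = 4.353

4.353


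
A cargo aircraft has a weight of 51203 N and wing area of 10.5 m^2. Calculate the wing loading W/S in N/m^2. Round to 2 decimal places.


Step 1: Wing loading = W / S = 51203 / 10.5
Step 2: Wing loading = 4876.48 N/m^2

4876.48


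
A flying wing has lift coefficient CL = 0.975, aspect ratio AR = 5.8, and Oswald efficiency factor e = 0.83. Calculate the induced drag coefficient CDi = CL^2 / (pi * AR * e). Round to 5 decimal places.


Step 1: CL^2 = 0.975^2 = 0.950625
Step 2: pi * AR * e = 3.14159 * 5.8 * 0.83 = 15.123627
Step 3: CDi = 0.950625 / 15.123627 = 0.06286

0.06286


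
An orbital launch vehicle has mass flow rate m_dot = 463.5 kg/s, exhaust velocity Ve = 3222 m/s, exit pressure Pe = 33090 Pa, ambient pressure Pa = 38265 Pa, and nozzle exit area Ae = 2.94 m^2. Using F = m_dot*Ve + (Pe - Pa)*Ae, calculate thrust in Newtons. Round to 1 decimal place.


Step 1: Momentum thrust = m_dot * Ve = 463.5 * 3222 = 1493397.0 N
Step 2: Pressure thrust = (Pe - Pa) * Ae = (33090 - 38265) * 2.94 = -15214.50 N
Step 3: Total thrust F = 1493397.0 + -15214.50 = 1478182.5 N

1478182.5


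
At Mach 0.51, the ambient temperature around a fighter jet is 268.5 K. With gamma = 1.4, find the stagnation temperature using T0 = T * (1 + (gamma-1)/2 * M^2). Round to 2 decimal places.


Step 1: (gamma-1)/2 = 0.2
Step 2: M^2 = 0.2601
Step 3: 1 + 0.2 * 0.2601 = 1.05202
Step 4: T0 = 268.5 * 1.05202 = 282.47 K

282.47


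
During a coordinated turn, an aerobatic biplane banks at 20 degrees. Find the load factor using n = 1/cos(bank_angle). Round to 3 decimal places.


Step 1: Convert 20 degrees to radians = 0.349066
Step 2: cos(20 deg) = 0.939693
Step 3: n = 1 / 0.939693 = 1.064

1.064


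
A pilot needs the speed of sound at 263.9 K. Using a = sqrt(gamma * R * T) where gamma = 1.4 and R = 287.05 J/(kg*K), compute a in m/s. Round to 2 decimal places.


Step 1: gamma * R * T = 1.4 * 287.05 * 263.9 = 106053.493
Step 2: a = sqrt(106053.493) = 325.66 m/s

325.66


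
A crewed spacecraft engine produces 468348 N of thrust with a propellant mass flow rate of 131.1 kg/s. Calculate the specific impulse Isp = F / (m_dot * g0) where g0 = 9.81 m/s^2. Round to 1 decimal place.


Step 1: m_dot * g0 = 131.1 * 9.81 = 1286.09
Step 2: Isp = 468348 / 1286.09 = 364.2 s

364.2


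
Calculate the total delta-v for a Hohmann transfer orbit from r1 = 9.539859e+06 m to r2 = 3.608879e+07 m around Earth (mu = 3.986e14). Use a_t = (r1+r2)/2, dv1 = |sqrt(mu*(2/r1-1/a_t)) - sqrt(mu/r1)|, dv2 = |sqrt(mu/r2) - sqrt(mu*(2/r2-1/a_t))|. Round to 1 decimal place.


Step 1: Transfer semi-major axis a_t = (9.539859e+06 + 3.608879e+07) / 2 = 2.281432e+07 m
Step 2: v1 (circular at r1) = sqrt(mu/r1) = 6463.95 m/s
Step 3: v_t1 = sqrt(mu*(2/r1 - 1/a_t)) = 8129.8 m/s
Step 4: dv1 = |8129.8 - 6463.95| = 1665.86 m/s
Step 5: v2 (circular at r2) = 3323.4 m/s, v_t2 = 2149.07 m/s
Step 6: dv2 = |3323.4 - 2149.07| = 1174.33 m/s
Step 7: Total delta-v = 1665.86 + 1174.33 = 2840.2 m/s

2840.2


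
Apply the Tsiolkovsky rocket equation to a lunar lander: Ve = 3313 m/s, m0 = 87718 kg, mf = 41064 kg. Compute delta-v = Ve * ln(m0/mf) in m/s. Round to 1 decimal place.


Step 1: Mass ratio m0/mf = 87718 / 41064 = 2.136129
Step 2: ln(2.136129) = 0.758995
Step 3: delta-v = 3313 * 0.758995 = 2514.6 m/s

2514.6


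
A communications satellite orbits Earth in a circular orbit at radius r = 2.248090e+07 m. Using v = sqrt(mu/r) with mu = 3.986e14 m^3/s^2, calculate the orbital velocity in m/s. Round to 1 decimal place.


Step 1: mu / r = 3.986e14 / 2.248090e+07 = 17730606.8707
Step 2: v = sqrt(17730606.8707) = 4210.8 m/s

4210.8


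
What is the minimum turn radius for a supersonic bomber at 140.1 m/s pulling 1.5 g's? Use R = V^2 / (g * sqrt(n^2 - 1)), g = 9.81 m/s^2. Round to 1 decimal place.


Step 1: V^2 = 140.1^2 = 19628.01
Step 2: n^2 - 1 = 1.5^2 - 1 = 1.25
Step 3: sqrt(1.25) = 1.118034
Step 4: R = 19628.01 / (9.81 * 1.118034) = 1789.6 m

1789.6


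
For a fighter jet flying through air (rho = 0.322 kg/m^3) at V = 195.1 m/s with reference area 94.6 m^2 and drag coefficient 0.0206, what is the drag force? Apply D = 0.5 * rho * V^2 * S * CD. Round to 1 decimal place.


Step 1: Dynamic pressure q = 0.5 * 0.322 * 195.1^2 = 6128.3056 Pa
Step 2: Drag D = q * S * CD = 6128.3056 * 94.6 * 0.0206
Step 3: D = 11942.6 N

11942.6


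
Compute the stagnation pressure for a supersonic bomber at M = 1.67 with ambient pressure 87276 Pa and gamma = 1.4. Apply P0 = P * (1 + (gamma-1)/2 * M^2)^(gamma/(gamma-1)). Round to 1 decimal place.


Step 1: (gamma-1)/2 * M^2 = 0.2 * 2.7889 = 0.55778
Step 2: 1 + 0.55778 = 1.55778
Step 3: Exponent gamma/(gamma-1) = 3.5
Step 4: P0 = 87276 * 1.55778^3.5 = 411781.0 Pa

411781.0


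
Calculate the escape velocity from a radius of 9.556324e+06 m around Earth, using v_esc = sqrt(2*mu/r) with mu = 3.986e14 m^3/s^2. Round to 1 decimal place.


Step 1: 2*mu/r = 2 * 3.986e14 / 9.556324e+06 = 83421198.3604
Step 2: v_esc = sqrt(83421198.3604) = 9133.5 m/s

9133.5


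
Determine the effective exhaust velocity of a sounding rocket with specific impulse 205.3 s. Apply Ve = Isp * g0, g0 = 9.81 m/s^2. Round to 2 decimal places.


Step 1: Ve = Isp * g0 = 205.3 * 9.81
Step 2: Ve = 2013.99 m/s

2013.99


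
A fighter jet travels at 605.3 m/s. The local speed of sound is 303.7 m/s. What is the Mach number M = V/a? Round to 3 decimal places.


Step 1: M = V / a = 605.3 / 303.7
Step 2: M = 1.993

1.993


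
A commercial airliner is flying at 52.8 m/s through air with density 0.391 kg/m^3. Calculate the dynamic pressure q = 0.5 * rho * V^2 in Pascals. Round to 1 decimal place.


Step 1: V^2 = 52.8^2 = 2787.84
Step 2: q = 0.5 * 0.391 * 2787.84
Step 3: q = 545.0 Pa

545.0


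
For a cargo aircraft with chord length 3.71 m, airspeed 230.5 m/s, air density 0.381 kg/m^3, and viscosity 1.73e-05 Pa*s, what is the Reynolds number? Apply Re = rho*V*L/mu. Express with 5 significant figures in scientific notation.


Step 1: Numerator = rho * V * L = 0.381 * 230.5 * 3.71 = 325.814055
Step 2: Re = 325.814055 / 1.73e-05
Step 3: Re = 1.8833e+07

1.8833e+07


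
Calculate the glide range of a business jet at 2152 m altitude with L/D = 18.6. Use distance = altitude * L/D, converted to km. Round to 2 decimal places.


Step 1: Glide distance = altitude * L/D = 2152 * 18.6 = 40027.2 m
Step 2: Convert to km: 40027.2 / 1000 = 40.03 km

40.03


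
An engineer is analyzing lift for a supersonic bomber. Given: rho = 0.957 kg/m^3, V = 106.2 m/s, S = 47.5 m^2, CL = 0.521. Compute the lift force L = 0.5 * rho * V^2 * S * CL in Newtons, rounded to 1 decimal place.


Step 1: Calculate dynamic pressure q = 0.5 * 0.957 * 106.2^2 = 0.5 * 0.957 * 11278.44 = 5396.7335 Pa
Step 2: Multiply by wing area and lift coefficient: L = 5396.7335 * 47.5 * 0.521
Step 3: L = 256344.8432 * 0.521 = 133555.7 N

133555.7


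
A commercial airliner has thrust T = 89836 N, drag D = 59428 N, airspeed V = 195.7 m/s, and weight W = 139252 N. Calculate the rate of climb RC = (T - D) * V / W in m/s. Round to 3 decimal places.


Step 1: Excess thrust = T - D = 89836 - 59428 = 30408 N
Step 2: Excess power = 30408 * 195.7 = 5950845.6 W
Step 3: RC = 5950845.6 / 139252 = 42.734 m/s

42.734


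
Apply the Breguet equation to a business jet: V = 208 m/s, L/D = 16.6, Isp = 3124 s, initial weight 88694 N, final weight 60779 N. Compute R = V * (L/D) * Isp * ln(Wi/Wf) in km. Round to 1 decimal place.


Step 1: Coefficient = V * (L/D) * Isp = 208 * 16.6 * 3124 = 10786547.2 m
Step 2: Wi/Wf = 88694 / 60779 = 1.459287
Step 3: ln(1.459287) = 0.377948
Step 4: R = 10786547.2 * 0.377948 = 4076753.0 m = 4076.8 km

4076.8


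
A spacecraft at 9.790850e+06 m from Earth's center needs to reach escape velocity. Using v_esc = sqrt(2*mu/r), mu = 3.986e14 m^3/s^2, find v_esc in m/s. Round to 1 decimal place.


Step 1: 2*mu/r = 2 * 3.986e14 / 9.790850e+06 = 81422961.2342
Step 2: v_esc = sqrt(81422961.2342) = 9023.5 m/s

9023.5


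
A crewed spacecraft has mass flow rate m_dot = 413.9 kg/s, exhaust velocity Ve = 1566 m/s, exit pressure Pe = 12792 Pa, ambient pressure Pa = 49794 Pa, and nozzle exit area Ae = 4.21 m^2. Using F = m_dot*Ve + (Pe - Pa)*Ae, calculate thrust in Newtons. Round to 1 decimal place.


Step 1: Momentum thrust = m_dot * Ve = 413.9 * 1566 = 648167.4 N
Step 2: Pressure thrust = (Pe - Pa) * Ae = (12792 - 49794) * 4.21 = -155778.42 N
Step 3: Total thrust F = 648167.4 + -155778.42 = 492389.0 N

492389.0


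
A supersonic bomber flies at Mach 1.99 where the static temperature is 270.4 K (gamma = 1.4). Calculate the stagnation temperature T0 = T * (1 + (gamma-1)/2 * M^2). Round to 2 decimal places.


Step 1: (gamma-1)/2 = 0.2
Step 2: M^2 = 3.9601
Step 3: 1 + 0.2 * 3.9601 = 1.79202
Step 4: T0 = 270.4 * 1.79202 = 484.56 K

484.56


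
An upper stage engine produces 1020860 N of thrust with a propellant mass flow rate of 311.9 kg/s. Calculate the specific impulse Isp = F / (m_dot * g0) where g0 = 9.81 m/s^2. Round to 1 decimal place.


Step 1: m_dot * g0 = 311.9 * 9.81 = 3059.74
Step 2: Isp = 1020860 / 3059.74 = 333.6 s

333.6


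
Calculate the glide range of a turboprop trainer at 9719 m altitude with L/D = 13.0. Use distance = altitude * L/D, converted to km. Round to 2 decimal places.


Step 1: Glide distance = altitude * L/D = 9719 * 13.0 = 126347.0 m
Step 2: Convert to km: 126347.0 / 1000 = 126.35 km

126.35


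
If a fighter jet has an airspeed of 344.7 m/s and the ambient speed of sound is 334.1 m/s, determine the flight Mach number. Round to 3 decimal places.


Step 1: M = V / a = 344.7 / 334.1
Step 2: M = 1.032

1.032


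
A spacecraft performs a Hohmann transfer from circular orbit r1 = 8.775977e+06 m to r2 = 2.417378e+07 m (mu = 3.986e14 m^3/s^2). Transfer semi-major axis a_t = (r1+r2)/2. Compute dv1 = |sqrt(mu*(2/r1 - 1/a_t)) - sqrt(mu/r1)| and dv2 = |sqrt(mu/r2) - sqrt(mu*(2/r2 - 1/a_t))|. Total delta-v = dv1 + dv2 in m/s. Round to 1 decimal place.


Step 1: Transfer semi-major axis a_t = (8.775977e+06 + 2.417378e+07) / 2 = 1.647488e+07 m
Step 2: v1 (circular at r1) = sqrt(mu/r1) = 6739.39 m/s
Step 3: v_t1 = sqrt(mu*(2/r1 - 1/a_t)) = 8163.61 m/s
Step 4: dv1 = |8163.61 - 6739.39| = 1424.21 m/s
Step 5: v2 (circular at r2) = 4060.66 m/s, v_t2 = 2963.69 m/s
Step 6: dv2 = |4060.66 - 2963.69| = 1096.97 m/s
Step 7: Total delta-v = 1424.21 + 1096.97 = 2521.2 m/s

2521.2


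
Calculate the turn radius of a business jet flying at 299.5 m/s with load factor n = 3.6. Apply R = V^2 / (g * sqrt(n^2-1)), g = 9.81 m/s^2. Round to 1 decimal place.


Step 1: V^2 = 299.5^2 = 89700.25
Step 2: n^2 - 1 = 3.6^2 - 1 = 11.96
Step 3: sqrt(11.96) = 3.458323
Step 4: R = 89700.25 / (9.81 * 3.458323) = 2644.0 m

2644.0


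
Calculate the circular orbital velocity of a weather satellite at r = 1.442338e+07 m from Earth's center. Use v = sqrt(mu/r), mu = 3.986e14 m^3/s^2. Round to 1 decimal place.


Step 1: mu / r = 3.986e14 / 1.442338e+07 = 27635685.9488
Step 2: v = sqrt(27635685.9488) = 5257.0 m/s

5257.0


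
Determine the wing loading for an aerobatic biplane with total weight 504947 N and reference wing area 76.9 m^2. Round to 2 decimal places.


Step 1: Wing loading = W / S = 504947 / 76.9
Step 2: Wing loading = 6566.28 N/m^2

6566.28


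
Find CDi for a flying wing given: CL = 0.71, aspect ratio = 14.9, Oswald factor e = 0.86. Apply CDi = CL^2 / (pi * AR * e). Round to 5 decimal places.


Step 1: CL^2 = 0.71^2 = 0.5041
Step 2: pi * AR * e = 3.14159 * 14.9 * 0.86 = 40.256368
Step 3: CDi = 0.5041 / 40.256368 = 0.01252

0.01252


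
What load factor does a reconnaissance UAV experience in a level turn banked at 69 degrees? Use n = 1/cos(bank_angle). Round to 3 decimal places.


Step 1: Convert 69 degrees to radians = 1.204277
Step 2: cos(69 deg) = 0.358368
Step 3: n = 1 / 0.358368 = 2.790

2.790


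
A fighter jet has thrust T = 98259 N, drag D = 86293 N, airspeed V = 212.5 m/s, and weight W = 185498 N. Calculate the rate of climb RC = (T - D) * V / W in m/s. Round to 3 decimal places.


Step 1: Excess thrust = T - D = 98259 - 86293 = 11966 N
Step 2: Excess power = 11966 * 212.5 = 2542775.0 W
Step 3: RC = 2542775.0 / 185498 = 13.708 m/s

13.708


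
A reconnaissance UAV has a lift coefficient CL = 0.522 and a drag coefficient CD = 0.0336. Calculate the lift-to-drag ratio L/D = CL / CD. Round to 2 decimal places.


Step 1: L/D = CL / CD = 0.522 / 0.0336
Step 2: L/D = 15.54

15.54


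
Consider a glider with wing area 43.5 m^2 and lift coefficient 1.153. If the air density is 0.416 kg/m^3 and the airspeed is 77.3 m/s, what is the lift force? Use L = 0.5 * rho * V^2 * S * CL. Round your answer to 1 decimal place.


Step 1: Calculate dynamic pressure q = 0.5 * 0.416 * 77.3^2 = 0.5 * 0.416 * 5975.29 = 1242.8603 Pa
Step 2: Multiply by wing area and lift coefficient: L = 1242.8603 * 43.5 * 1.153
Step 3: L = 54064.4239 * 1.153 = 62336.3 N

62336.3


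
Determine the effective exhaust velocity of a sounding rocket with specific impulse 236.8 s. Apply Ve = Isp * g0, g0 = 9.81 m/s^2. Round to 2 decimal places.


Step 1: Ve = Isp * g0 = 236.8 * 9.81
Step 2: Ve = 2323.01 m/s

2323.01


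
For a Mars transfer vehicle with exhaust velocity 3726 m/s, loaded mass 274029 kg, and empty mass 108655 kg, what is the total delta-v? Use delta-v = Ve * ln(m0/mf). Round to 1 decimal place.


Step 1: Mass ratio m0/mf = 274029 / 108655 = 2.52201
Step 2: ln(2.52201) = 0.925056
Step 3: delta-v = 3726 * 0.925056 = 3446.8 m/s

3446.8


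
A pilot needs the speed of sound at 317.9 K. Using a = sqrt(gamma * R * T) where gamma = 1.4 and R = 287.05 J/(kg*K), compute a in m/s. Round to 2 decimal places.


Step 1: gamma * R * T = 1.4 * 287.05 * 317.9 = 127754.473
Step 2: a = sqrt(127754.473) = 357.43 m/s

357.43


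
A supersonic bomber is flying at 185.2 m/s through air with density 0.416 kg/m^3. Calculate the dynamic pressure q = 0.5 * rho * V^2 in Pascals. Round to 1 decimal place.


Step 1: V^2 = 185.2^2 = 34299.04
Step 2: q = 0.5 * 0.416 * 34299.04
Step 3: q = 7134.2 Pa

7134.2


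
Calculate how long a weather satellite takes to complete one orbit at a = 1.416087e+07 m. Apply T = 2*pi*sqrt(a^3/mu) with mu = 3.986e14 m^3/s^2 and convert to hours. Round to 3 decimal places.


Step 1: a^3 / mu = 2.839683e+21 / 3.986e14 = 7.124141e+06
Step 2: sqrt(7.124141e+06) = 2669.1087 s
Step 3: T = 2*pi * 2669.1087 = 16770.5 s
Step 4: T in hours = 16770.5 / 3600 = 4.658 hours

4.658


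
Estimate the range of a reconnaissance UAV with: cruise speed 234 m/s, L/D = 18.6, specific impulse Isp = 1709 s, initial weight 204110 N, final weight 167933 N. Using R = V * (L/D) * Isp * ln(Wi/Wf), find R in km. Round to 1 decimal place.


Step 1: Coefficient = V * (L/D) * Isp = 234 * 18.6 * 1709 = 7438251.6 m
Step 2: Wi/Wf = 204110 / 167933 = 1.215425
Step 3: ln(1.215425) = 0.195094
Step 4: R = 7438251.6 * 0.195094 = 1451158.1 m = 1451.2 km

1451.2


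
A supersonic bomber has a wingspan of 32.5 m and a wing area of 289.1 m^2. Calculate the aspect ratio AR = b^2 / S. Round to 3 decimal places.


Step 1: b^2 = 32.5^2 = 1056.25
Step 2: AR = 1056.25 / 289.1 = 3.654

3.654


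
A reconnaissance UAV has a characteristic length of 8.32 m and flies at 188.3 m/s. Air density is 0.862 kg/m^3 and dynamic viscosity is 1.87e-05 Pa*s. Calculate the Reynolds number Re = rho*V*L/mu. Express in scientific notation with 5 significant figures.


Step 1: Numerator = rho * V * L = 0.862 * 188.3 * 8.32 = 1350.457472
Step 2: Re = 1350.457472 / 1.87e-05
Step 3: Re = 7.2217e+07

7.2217e+07


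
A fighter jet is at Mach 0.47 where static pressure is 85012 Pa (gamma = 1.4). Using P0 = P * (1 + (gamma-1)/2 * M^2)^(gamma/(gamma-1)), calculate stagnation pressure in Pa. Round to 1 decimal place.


Step 1: (gamma-1)/2 * M^2 = 0.2 * 0.2209 = 0.04418
Step 2: 1 + 0.04418 = 1.04418
Step 3: Exponent gamma/(gamma-1) = 3.5
Step 4: P0 = 85012 * 1.04418^3.5 = 98899.5 Pa

98899.5


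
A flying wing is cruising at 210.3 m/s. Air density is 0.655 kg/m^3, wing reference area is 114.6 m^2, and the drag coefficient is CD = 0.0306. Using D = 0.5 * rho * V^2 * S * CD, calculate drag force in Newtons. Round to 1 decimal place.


Step 1: Dynamic pressure q = 0.5 * 0.655 * 210.3^2 = 14484.0445 Pa
Step 2: Drag D = q * S * CD = 14484.0445 * 114.6 * 0.0306
Step 3: D = 50792.1 N

50792.1


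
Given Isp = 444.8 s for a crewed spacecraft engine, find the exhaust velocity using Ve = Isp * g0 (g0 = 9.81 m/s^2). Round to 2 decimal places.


Step 1: Ve = Isp * g0 = 444.8 * 9.81
Step 2: Ve = 4363.49 m/s

4363.49


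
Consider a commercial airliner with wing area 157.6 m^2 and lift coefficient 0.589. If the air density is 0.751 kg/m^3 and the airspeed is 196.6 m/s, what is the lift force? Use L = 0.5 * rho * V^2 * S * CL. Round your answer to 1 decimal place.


Step 1: Calculate dynamic pressure q = 0.5 * 0.751 * 196.6^2 = 0.5 * 0.751 * 38651.56 = 14513.6608 Pa
Step 2: Multiply by wing area and lift coefficient: L = 14513.6608 * 157.6 * 0.589
Step 3: L = 2287352.9389 * 0.589 = 1347250.9 N

1347250.9


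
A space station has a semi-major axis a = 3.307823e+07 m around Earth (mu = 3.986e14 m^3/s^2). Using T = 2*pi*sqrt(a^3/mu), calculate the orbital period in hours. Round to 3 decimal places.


Step 1: a^3 / mu = 3.619318e+22 / 3.986e14 = 9.080076e+07
Step 2: sqrt(9.080076e+07) = 9528.9434 s
Step 3: T = 2*pi * 9528.9434 = 59872.12 s
Step 4: T in hours = 59872.12 / 3600 = 16.631 hours

16.631


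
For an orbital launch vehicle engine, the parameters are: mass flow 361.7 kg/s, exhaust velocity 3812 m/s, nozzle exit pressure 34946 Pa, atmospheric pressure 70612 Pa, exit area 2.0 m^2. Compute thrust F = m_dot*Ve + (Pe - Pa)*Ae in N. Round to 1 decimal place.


Step 1: Momentum thrust = m_dot * Ve = 361.7 * 3812 = 1378800.4 N
Step 2: Pressure thrust = (Pe - Pa) * Ae = (34946 - 70612) * 2.0 = -71332.0 N
Step 3: Total thrust F = 1378800.4 + -71332.0 = 1307468.4 N

1307468.4


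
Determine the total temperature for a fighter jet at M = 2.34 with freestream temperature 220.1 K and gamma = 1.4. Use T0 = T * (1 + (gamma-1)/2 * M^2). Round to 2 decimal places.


Step 1: (gamma-1)/2 = 0.2
Step 2: M^2 = 5.4756
Step 3: 1 + 0.2 * 5.4756 = 2.09512
Step 4: T0 = 220.1 * 2.09512 = 461.14 K

461.14


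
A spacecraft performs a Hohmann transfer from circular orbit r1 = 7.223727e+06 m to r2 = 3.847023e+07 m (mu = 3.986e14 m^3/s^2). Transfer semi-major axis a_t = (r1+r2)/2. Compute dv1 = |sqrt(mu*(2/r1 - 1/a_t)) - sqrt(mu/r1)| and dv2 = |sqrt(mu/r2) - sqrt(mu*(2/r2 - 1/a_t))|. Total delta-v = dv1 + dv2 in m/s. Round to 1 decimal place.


Step 1: Transfer semi-major axis a_t = (7.223727e+06 + 3.847023e+07) / 2 = 2.284698e+07 m
Step 2: v1 (circular at r1) = sqrt(mu/r1) = 7428.28 m/s
Step 3: v_t1 = sqrt(mu*(2/r1 - 1/a_t)) = 9639.09 m/s
Step 4: dv1 = |9639.09 - 7428.28| = 2210.81 m/s
Step 5: v2 (circular at r2) = 3218.89 m/s, v_t2 = 1809.97 m/s
Step 6: dv2 = |3218.89 - 1809.97| = 1408.92 m/s
Step 7: Total delta-v = 2210.81 + 1408.92 = 3619.7 m/s

3619.7


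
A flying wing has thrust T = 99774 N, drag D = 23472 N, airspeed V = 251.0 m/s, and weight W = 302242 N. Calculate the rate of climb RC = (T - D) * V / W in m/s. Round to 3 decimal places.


Step 1: Excess thrust = T - D = 99774 - 23472 = 76302 N
Step 2: Excess power = 76302 * 251.0 = 19151802.0 W
Step 3: RC = 19151802.0 / 302242 = 63.366 m/s

63.366


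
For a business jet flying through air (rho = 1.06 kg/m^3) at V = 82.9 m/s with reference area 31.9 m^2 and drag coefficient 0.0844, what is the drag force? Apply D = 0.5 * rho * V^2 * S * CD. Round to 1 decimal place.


Step 1: Dynamic pressure q = 0.5 * 1.06 * 82.9^2 = 3642.3773 Pa
Step 2: Drag D = q * S * CD = 3642.3773 * 31.9 * 0.0844
Step 3: D = 9806.6 N

9806.6


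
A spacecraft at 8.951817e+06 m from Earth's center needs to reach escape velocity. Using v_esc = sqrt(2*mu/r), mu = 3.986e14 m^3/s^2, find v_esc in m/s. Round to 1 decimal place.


Step 1: 2*mu/r = 2 * 3.986e14 / 8.951817e+06 = 89054546.1329
Step 2: v_esc = sqrt(89054546.1329) = 9436.9 m/s

9436.9


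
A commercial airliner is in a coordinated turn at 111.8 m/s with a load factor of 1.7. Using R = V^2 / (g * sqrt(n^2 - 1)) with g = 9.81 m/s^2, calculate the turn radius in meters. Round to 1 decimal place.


Step 1: V^2 = 111.8^2 = 12499.24
Step 2: n^2 - 1 = 1.7^2 - 1 = 1.89
Step 3: sqrt(1.89) = 1.374773
Step 4: R = 12499.24 / (9.81 * 1.374773) = 926.8 m

926.8


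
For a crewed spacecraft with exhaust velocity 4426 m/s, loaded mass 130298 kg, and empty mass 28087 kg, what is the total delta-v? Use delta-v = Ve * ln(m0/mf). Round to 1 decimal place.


Step 1: Mass ratio m0/mf = 130298 / 28087 = 4.639086
Step 2: ln(4.639086) = 1.534517
Step 3: delta-v = 4426 * 1.534517 = 6791.8 m/s

6791.8


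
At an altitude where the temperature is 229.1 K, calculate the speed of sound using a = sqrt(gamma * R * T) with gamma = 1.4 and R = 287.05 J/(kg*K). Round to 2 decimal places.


Step 1: gamma * R * T = 1.4 * 287.05 * 229.1 = 92068.417
Step 2: a = sqrt(92068.417) = 303.43 m/s

303.43


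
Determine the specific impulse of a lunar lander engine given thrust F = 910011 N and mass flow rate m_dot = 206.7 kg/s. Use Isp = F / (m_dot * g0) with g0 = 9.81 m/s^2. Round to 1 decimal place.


Step 1: m_dot * g0 = 206.7 * 9.81 = 2027.73
Step 2: Isp = 910011 / 2027.73 = 448.8 s

448.8


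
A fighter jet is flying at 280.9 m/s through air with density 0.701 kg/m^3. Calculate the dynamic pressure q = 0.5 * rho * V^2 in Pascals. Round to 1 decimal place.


Step 1: V^2 = 280.9^2 = 78904.81
Step 2: q = 0.5 * 0.701 * 78904.81
Step 3: q = 27656.1 Pa

27656.1


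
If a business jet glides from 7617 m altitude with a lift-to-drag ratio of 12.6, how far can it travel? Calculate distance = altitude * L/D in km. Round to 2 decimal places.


Step 1: Glide distance = altitude * L/D = 7617 * 12.6 = 95974.2 m
Step 2: Convert to km: 95974.2 / 1000 = 95.97 km

95.97


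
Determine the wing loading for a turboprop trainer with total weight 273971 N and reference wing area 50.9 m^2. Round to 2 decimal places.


Step 1: Wing loading = W / S = 273971 / 50.9
Step 2: Wing loading = 5382.53 N/m^2

5382.53


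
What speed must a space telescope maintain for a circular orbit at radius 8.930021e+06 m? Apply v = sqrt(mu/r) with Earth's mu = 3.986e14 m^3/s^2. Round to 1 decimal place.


Step 1: mu / r = 3.986e14 / 8.930021e+06 = 44635953.2637
Step 2: v = sqrt(44635953.2637) = 6681.0 m/s

6681.0


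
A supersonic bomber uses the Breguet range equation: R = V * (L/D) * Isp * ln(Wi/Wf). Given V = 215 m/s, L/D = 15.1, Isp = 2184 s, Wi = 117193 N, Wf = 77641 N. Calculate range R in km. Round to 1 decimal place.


Step 1: Coefficient = V * (L/D) * Isp = 215 * 15.1 * 2184 = 7090356.0 m
Step 2: Wi/Wf = 117193 / 77641 = 1.509422
Step 3: ln(1.509422) = 0.411727
Step 4: R = 7090356.0 * 0.411727 = 2919287.5 m = 2919.3 km

2919.3


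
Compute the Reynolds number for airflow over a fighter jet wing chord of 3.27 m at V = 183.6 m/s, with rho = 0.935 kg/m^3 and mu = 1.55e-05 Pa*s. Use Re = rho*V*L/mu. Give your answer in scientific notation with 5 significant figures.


Step 1: Numerator = rho * V * L = 0.935 * 183.6 * 3.27 = 561.34782
Step 2: Re = 561.34782 / 1.55e-05
Step 3: Re = 3.6216e+07

3.6216e+07


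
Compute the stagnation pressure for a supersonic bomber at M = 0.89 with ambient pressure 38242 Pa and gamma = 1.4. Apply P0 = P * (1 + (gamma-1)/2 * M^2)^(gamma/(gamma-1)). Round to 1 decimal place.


Step 1: (gamma-1)/2 * M^2 = 0.2 * 0.7921 = 0.15842
Step 2: 1 + 0.15842 = 1.15842
Step 3: Exponent gamma/(gamma-1) = 3.5
Step 4: P0 = 38242 * 1.15842^3.5 = 63984.1 Pa

63984.1


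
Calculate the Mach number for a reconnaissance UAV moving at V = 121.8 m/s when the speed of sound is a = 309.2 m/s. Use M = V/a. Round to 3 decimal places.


Step 1: M = V / a = 121.8 / 309.2
Step 2: M = 0.394

0.394


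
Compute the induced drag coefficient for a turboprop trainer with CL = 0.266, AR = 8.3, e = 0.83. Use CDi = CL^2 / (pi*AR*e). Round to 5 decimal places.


Step 1: CL^2 = 0.266^2 = 0.070756
Step 2: pi * AR * e = 3.14159 * 8.3 * 0.83 = 21.642432
Step 3: CDi = 0.070756 / 21.642432 = 0.00327

0.00327


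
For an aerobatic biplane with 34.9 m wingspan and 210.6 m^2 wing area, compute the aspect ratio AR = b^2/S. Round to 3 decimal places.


Step 1: b^2 = 34.9^2 = 1218.01
Step 2: AR = 1218.01 / 210.6 = 5.784

5.784


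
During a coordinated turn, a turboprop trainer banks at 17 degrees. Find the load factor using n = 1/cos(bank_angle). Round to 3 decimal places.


Step 1: Convert 17 degrees to radians = 0.296706
Step 2: cos(17 deg) = 0.956305
Step 3: n = 1 / 0.956305 = 1.046

1.046


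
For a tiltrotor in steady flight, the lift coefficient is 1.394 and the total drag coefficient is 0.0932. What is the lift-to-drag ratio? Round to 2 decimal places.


Step 1: L/D = CL / CD = 1.394 / 0.0932
Step 2: L/D = 14.96

14.96


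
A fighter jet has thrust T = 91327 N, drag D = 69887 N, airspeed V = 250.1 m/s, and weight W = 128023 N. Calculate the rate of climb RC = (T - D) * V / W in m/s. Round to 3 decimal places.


Step 1: Excess thrust = T - D = 91327 - 69887 = 21440 N
Step 2: Excess power = 21440 * 250.1 = 5362144.0 W
Step 3: RC = 5362144.0 / 128023 = 41.884 m/s

41.884


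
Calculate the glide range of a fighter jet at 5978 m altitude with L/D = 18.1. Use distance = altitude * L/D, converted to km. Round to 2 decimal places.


Step 1: Glide distance = altitude * L/D = 5978 * 18.1 = 108201.8 m
Step 2: Convert to km: 108201.8 / 1000 = 108.20 km

108.20


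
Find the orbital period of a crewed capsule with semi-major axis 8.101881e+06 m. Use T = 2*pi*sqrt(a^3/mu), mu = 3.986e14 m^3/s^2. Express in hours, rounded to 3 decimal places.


Step 1: a^3 / mu = 5.318113e+20 / 3.986e14 = 1.334198e+06
Step 2: sqrt(1.334198e+06) = 1155.0749 s
Step 3: T = 2*pi * 1155.0749 = 7257.55 s
Step 4: T in hours = 7257.55 / 3600 = 2.016 hours

2.016


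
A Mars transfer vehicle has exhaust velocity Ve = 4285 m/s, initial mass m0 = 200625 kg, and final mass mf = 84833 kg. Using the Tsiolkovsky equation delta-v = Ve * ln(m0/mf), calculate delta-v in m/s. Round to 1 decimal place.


Step 1: Mass ratio m0/mf = 200625 / 84833 = 2.364941
Step 2: ln(2.364941) = 0.860753
Step 3: delta-v = 4285 * 0.860753 = 3688.3 m/s

3688.3


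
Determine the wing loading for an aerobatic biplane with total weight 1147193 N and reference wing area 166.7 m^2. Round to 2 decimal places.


Step 1: Wing loading = W / S = 1147193 / 166.7
Step 2: Wing loading = 6881.78 N/m^2

6881.78


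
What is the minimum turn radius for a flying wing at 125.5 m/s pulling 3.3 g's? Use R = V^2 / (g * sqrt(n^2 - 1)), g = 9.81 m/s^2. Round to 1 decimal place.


Step 1: V^2 = 125.5^2 = 15750.25
Step 2: n^2 - 1 = 3.3^2 - 1 = 9.89
Step 3: sqrt(9.89) = 3.144837
Step 4: R = 15750.25 / (9.81 * 3.144837) = 510.5 m

510.5


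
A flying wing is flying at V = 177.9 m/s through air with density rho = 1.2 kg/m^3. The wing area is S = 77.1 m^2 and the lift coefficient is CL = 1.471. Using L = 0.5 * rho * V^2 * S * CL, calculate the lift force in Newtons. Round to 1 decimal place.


Step 1: Calculate dynamic pressure q = 0.5 * 1.2 * 177.9^2 = 0.5 * 1.2 * 31648.41 = 18989.046 Pa
Step 2: Multiply by wing area and lift coefficient: L = 18989.046 * 77.1 * 1.471
Step 3: L = 1464055.4466 * 1.471 = 2153625.6 N

2153625.6


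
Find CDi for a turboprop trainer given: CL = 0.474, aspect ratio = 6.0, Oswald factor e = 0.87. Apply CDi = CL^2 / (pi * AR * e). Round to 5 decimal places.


Step 1: CL^2 = 0.474^2 = 0.224676
Step 2: pi * AR * e = 3.14159 * 6.0 * 0.87 = 16.399114
Step 3: CDi = 0.224676 / 16.399114 = 0.01370

0.01370


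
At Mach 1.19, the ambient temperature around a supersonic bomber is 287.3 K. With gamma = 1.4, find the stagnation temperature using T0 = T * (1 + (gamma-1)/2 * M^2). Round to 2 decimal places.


Step 1: (gamma-1)/2 = 0.2
Step 2: M^2 = 1.4161
Step 3: 1 + 0.2 * 1.4161 = 1.28322
Step 4: T0 = 287.3 * 1.28322 = 368.67 K

368.67


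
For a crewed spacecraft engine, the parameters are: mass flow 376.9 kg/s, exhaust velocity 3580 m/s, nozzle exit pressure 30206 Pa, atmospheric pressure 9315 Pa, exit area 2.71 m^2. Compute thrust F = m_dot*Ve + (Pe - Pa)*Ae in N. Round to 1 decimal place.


Step 1: Momentum thrust = m_dot * Ve = 376.9 * 3580 = 1349302.0 N
Step 2: Pressure thrust = (Pe - Pa) * Ae = (30206 - 9315) * 2.71 = 56614.61 N
Step 3: Total thrust F = 1349302.0 + 56614.61 = 1405916.6 N

1405916.6


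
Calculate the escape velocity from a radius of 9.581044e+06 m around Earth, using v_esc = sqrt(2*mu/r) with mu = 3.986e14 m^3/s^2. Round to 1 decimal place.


Step 1: 2*mu/r = 2 * 3.986e14 / 9.581044e+06 = 83205963.776
Step 2: v_esc = sqrt(83205963.776) = 9121.7 m/s

9121.7


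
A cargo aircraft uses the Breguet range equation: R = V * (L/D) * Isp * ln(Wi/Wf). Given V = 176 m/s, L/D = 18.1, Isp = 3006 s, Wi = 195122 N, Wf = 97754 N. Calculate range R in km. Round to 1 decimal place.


Step 1: Coefficient = V * (L/D) * Isp = 176 * 18.1 * 3006 = 9575913.6 m
Step 2: Wi/Wf = 195122 / 97754 = 1.996051
Step 3: ln(1.996051) = 0.691171
Step 4: R = 9575913.6 * 0.691171 = 6618592.7 m = 6618.6 km

6618.6


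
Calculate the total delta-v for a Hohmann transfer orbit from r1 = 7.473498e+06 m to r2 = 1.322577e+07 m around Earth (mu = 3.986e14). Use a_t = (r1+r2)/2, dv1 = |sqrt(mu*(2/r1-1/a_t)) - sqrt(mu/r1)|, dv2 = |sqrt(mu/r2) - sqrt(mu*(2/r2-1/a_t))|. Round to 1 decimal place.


Step 1: Transfer semi-major axis a_t = (7.473498e+06 + 1.322577e+07) / 2 = 1.034963e+07 m
Step 2: v1 (circular at r1) = sqrt(mu/r1) = 7303.09 m/s
Step 3: v_t1 = sqrt(mu*(2/r1 - 1/a_t)) = 8255.71 m/s
Step 4: dv1 = |8255.71 - 7303.09| = 952.62 m/s
Step 5: v2 (circular at r2) = 5489.82 m/s, v_t2 = 4665.06 m/s
Step 6: dv2 = |5489.82 - 4665.06| = 824.76 m/s
Step 7: Total delta-v = 952.62 + 824.76 = 1777.4 m/s

1777.4


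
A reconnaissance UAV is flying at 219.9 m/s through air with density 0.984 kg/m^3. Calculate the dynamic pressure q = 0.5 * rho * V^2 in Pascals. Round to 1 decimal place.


Step 1: V^2 = 219.9^2 = 48356.01
Step 2: q = 0.5 * 0.984 * 48356.01
Step 3: q = 23791.2 Pa

23791.2


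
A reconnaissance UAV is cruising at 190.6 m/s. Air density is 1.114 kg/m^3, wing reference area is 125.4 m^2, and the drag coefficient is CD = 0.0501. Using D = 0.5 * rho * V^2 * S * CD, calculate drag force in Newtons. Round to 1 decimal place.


Step 1: Dynamic pressure q = 0.5 * 1.114 * 190.6^2 = 20234.8965 Pa
Step 2: Drag D = q * S * CD = 20234.8965 * 125.4 * 0.0501
Step 3: D = 127126.5 N

127126.5
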